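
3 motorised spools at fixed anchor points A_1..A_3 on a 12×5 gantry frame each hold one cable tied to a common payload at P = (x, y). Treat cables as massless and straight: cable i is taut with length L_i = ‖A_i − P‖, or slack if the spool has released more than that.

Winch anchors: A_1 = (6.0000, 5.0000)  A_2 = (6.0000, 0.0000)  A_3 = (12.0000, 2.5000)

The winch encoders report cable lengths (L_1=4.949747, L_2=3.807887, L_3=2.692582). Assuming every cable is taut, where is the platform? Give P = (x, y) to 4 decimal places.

(9.5000, 1.5000)

circle eqns → linear via eq_j − eq_1; set k_j = A_j·A_j − L_j²
k_1 = 36.0000+25.0000−24.5000 = 36.5000
0.0000·x + 10.0000·y = k_1−k_2 = 15.0000
-12.0000·x + 5.0000·y = k_1−k_3 = -106.5000
solve first two rows → x=9.5000, y=1.5000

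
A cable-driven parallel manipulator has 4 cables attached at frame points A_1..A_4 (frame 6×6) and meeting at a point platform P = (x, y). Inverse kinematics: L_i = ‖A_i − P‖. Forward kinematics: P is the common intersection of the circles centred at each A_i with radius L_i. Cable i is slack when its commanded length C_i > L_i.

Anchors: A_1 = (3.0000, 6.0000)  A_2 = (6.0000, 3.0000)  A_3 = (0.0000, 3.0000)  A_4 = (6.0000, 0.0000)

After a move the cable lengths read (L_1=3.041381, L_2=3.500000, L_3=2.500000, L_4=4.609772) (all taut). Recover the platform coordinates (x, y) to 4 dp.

(2.5000, 3.0000)

circle eqns → linear via eq_j − eq_1; set c_j = A_j·A_j − L_j²
c_1 = 9.0000+36.0000−9.2500 = 35.7500
-6.0000·x + 6.0000·y = c_1−c_2 = 3.0000
6.0000·x + 6.0000·y = c_1−c_3 = 33.0000
-6.0000·x + 12.0000·y = c_1−c_4 = 21.0000
solve first two rows → x=2.5000, y=3.0000
check cable 4: ‖A_4−P‖² = 21.2500 ≈ L_4² = 21.2500 ✓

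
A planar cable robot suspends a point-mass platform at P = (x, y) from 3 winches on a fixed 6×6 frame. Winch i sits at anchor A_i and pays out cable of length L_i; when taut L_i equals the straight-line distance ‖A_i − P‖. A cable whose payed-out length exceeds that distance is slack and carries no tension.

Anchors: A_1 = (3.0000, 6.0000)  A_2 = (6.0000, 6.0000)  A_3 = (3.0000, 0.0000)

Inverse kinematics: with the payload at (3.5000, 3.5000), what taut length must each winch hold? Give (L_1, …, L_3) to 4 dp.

(2.5495, 3.5355, 3.5355)

L_1: Δ = A_1−P = (-0.5000, 2.5000) → ‖Δ‖ = √6.5000 = 2.5495
L_2: Δ = A_2−P = (2.5000, 2.5000) → ‖Δ‖ = √12.5000 = 3.5355
L_3: Δ = A_3−P = (-0.5000, -3.5000) → ‖Δ‖ = √12.5000 = 3.5355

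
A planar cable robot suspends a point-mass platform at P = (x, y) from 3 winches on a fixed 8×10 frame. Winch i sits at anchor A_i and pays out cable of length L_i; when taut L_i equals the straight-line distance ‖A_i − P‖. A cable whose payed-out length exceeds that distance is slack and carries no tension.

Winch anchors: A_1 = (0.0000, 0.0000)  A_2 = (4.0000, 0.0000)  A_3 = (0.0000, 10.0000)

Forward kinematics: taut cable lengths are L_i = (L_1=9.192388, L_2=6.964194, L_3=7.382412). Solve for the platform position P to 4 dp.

(6.5000, 6.5000)

each cable: (A_i−P)·(A_i−P) = L_i²; let c_i = ‖A_i‖²−L_i²
c_1 = 0.0000+0.0000−84.5000 = -84.5000
row 1: -8.0000x + 0.0000y = -52.0000  (c_2=-32.5000)
row 2: 0.0000x − 20.0000y = -130.0000  (c_3=45.5000)
Cramer on rows 1–2 → x = 6.5000, y = 6.5000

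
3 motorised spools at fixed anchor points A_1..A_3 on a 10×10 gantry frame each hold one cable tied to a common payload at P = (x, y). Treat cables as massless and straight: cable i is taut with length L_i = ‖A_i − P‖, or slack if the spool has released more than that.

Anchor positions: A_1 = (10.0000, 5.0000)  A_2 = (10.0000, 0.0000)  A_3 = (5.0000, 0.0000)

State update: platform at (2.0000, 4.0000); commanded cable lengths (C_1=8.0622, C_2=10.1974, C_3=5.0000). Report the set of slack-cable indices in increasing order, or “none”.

2

cable 1: √((8.0000)²+(1.0000)²)=8.0623, C_1=8.0622: taut
cable 2: √((8.0000)²+(-4.0000)²)=8.9443, C_2=10.1974: slack
cable 3: √((3.0000)²+(-4.0000)²)=5.0000, C_3=5.0000: taut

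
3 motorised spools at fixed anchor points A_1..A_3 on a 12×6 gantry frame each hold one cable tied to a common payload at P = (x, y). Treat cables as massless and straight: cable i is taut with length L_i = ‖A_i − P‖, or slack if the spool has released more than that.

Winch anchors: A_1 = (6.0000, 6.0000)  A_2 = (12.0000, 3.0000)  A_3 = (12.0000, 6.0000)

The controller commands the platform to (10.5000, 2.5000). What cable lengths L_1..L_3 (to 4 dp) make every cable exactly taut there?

(5.7009, 1.5811, 3.8079)

cable 1: Δx=-4.5000, Δy=3.5000; L_1 = √(Δx²+Δy²) = 5.7009
cable 2: Δx=1.5000, Δy=0.5000; L_2 = √(Δx²+Δy²) = 1.5811
cable 3: Δx=1.5000, Δy=3.5000; L_3 = √(Δx²+Δy²) = 3.8079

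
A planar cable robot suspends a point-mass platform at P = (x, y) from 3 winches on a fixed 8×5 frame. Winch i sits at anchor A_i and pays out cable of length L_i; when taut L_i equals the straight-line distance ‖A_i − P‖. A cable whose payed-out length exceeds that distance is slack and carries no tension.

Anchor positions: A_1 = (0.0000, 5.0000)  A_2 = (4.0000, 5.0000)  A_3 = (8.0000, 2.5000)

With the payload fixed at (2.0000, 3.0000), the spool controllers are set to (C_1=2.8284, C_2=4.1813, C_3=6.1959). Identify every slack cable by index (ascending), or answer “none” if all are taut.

i=1: geometric 2.8284 vs commanded 2.8284 ⇒ taut
i=2: geometric 2.8284 vs commanded 4.1813 ⇒ slack
i=3: geometric 6.0208 vs commanded 6.1959 ⇒ slack

2, 3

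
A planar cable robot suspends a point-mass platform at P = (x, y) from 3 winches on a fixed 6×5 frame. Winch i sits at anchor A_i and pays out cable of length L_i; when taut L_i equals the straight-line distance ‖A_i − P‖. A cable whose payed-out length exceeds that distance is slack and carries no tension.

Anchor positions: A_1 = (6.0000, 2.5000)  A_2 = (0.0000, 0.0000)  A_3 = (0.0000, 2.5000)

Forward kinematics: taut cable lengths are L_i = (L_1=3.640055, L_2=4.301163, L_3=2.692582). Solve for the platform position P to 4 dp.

circle eqns → linear via eq_j − eq_1; set c_j = A_j·A_j − L_j²
c_1 = 36.0000+6.2500−13.2500 = 29.0000
12.0000·x + 5.0000·y = c_1−c_2 = 47.5000
12.0000·x + 0.0000·y = c_1−c_3 = 30.0000
solve first two rows → x=2.5000, y=3.5000

(2.5000, 3.5000)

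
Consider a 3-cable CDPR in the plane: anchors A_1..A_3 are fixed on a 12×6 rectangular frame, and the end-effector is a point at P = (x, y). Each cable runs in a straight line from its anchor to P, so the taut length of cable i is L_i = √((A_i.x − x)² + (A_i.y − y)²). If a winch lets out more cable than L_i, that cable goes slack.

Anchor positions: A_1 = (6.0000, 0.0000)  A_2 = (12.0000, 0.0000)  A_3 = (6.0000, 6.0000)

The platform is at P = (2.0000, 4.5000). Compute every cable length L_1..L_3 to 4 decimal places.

(6.0208, 10.9659, 4.2720)

L_1 = √((6.0000−2.0000)² + (0.0000−4.5000)²) = 6.0208
L_2 = √((12.0000−2.0000)² + (0.0000−4.5000)²) = 10.9659
L_3 = √((6.0000−2.0000)² + (6.0000−4.5000)²) = 4.2720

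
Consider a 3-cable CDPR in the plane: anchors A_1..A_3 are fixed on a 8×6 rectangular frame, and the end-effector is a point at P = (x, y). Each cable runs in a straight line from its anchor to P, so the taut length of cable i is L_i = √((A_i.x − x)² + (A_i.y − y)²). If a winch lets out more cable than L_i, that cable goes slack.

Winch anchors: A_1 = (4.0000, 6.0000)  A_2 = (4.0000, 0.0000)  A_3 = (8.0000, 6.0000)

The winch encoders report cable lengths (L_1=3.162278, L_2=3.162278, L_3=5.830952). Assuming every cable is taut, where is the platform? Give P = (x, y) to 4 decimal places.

circle eqns → linear via eq_j − eq_1; set q_j = A_j·A_j − L_j²
q_1 = 16.0000+36.0000−10.0000 = 42.0000
0.0000·x + 12.0000·y = q_1−q_2 = 36.0000
-8.0000·x + 0.0000·y = q_1−q_3 = -24.0000
solve first two rows → x=3.0000, y=3.0000

(3.0000, 3.0000)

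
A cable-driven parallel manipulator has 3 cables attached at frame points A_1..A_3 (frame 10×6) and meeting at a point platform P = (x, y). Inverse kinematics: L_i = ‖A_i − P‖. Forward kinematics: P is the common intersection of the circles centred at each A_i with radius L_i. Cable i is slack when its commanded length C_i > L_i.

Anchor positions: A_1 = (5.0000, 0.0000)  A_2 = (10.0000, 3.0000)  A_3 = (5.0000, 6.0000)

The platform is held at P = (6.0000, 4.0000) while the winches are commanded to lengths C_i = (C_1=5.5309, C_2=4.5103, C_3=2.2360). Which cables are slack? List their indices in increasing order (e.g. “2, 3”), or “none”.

1, 2

cable 1: L_1 = ‖A_1−P‖ = 4.1231;  C_1 = 5.5309 → slack
cable 2: L_2 = ‖A_2−P‖ = 4.1231;  C_2 = 4.5103 → slack
cable 3: L_3 = ‖A_3−P‖ = 2.2361;  C_3 = 2.2360 → taut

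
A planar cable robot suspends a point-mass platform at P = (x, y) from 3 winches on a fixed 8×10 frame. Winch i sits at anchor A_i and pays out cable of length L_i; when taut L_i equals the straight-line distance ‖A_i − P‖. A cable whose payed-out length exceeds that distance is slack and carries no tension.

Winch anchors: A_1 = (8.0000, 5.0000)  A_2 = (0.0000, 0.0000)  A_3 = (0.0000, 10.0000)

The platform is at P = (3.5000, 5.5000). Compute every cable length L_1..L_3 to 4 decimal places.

(4.5277, 6.5192, 5.7009)

cable 1: Δx=4.5000, Δy=-0.5000; L_1 = √(Δx²+Δy²) = 4.5277
cable 2: Δx=-3.5000, Δy=-5.5000; L_2 = √(Δx²+Δy²) = 6.5192
cable 3: Δx=-3.5000, Δy=4.5000; L_3 = √(Δx²+Δy²) = 5.7009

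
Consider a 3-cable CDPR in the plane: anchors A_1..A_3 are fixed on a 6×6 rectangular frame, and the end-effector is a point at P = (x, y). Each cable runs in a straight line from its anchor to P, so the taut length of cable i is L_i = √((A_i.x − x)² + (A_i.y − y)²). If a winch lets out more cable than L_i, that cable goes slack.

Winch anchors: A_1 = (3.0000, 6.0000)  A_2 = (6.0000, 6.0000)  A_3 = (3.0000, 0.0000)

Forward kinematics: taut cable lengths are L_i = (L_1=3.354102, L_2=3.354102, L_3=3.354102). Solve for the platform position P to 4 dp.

each cable: (A_i−P)·(A_i−P) = L_i²; let c_i = ‖A_i‖²−L_i²
c_1 = 9.0000+36.0000−11.2500 = 33.7500
row 1: -6.0000x + 0.0000y = -27.0000  (c_2=60.7500)
row 2: 0.0000x + 12.0000y = 36.0000  (c_3=-2.2500)
Cramer on rows 1–2 → x = 4.5000, y = 3.0000

(4.5000, 3.0000)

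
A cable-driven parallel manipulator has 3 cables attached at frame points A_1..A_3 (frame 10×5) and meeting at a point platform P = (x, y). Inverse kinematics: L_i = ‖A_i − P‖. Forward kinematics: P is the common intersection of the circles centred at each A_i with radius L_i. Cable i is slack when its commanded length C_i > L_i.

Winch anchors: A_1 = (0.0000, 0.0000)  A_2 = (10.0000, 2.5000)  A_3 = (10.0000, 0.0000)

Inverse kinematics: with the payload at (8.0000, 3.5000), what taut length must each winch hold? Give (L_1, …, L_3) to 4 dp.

cable 1: Δx=-8.0000, Δy=-3.5000; L_1 = √(Δx²+Δy²) = 8.7321
cable 2: Δx=2.0000, Δy=-1.0000; L_2 = √(Δx²+Δy²) = 2.2361
cable 3: Δx=2.0000, Δy=-3.5000; L_3 = √(Δx²+Δy²) = 4.0311

(8.7321, 2.2361, 4.0311)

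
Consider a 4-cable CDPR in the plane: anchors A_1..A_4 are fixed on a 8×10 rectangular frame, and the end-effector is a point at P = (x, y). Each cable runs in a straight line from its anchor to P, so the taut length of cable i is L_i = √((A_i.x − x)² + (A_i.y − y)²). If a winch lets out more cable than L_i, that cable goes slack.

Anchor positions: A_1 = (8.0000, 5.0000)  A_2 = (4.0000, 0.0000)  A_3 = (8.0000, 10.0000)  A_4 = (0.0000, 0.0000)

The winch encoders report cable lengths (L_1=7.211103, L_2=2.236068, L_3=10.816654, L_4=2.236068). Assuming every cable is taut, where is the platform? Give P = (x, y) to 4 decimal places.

(2.0000, 1.0000)

expand ‖A_i−P‖²=L_i² and subtract eq 1 (c_i ≔ ‖A_i‖²−L_i²)
c_1 = 64.0000+25.0000−52.0000 = 37.0000
eq1−eq2 → [8.0000  10.0000]·P = 26.0000
eq1−eq3 → [0.0000  -10.0000]·P = -10.0000
eq1−eq4 → [16.0000  10.0000]·P = 42.0000
2×2 solve → P = (2.0000, 1.0000)
check cable 4: ‖A_4−P‖² = 5.0000 ≈ L_4² = 5.0000 ✓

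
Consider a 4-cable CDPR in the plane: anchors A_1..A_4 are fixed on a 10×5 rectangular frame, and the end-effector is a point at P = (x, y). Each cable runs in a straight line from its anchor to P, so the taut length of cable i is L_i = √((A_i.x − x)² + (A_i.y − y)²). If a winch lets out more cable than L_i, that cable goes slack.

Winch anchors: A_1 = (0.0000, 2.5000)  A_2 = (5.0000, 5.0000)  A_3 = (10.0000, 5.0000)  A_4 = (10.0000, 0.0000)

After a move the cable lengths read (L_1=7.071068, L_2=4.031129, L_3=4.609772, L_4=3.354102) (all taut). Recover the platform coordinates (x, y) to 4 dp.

expand ‖A_i−P‖²=L_i² and subtract eq 1 (c_i ≔ ‖A_i‖²−L_i²)
c_1 = 0.0000+6.2500−50.0000 = -43.7500
eq1−eq2 → [-10.0000  -5.0000]·P = -77.5000
eq1−eq3 → [-20.0000  -5.0000]·P = -147.5000
eq1−eq4 → [-20.0000  5.0000]·P = -132.5000
2×2 solve → P = (7.0000, 1.5000)
check cable 4: ‖A_4−P‖² = 11.2500 ≈ L_4² = 11.2500 ✓

(7.0000, 1.5000)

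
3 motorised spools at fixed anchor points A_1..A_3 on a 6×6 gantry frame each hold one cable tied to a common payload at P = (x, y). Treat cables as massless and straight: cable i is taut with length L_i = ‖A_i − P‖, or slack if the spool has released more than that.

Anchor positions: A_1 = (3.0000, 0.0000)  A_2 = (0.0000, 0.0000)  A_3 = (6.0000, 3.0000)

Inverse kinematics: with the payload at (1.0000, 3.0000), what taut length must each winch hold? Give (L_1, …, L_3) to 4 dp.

cable 1: Δx=2.0000, Δy=-3.0000; L_1 = √(Δx²+Δy²) = 3.6056
cable 2: Δx=-1.0000, Δy=-3.0000; L_2 = √(Δx²+Δy²) = 3.1623
cable 3: Δx=5.0000, Δy=0.0000; L_3 = √(Δx²+Δy²) = 5.0000

(3.6056, 3.1623, 5.0000)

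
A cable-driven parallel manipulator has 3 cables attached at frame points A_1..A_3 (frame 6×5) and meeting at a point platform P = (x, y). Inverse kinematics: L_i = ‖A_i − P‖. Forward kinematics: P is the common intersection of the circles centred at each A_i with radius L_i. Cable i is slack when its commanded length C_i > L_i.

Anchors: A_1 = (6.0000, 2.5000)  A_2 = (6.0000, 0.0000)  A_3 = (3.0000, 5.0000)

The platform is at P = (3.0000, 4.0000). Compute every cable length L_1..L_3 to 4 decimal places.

L_1 = √((6.0000−3.0000)² + (2.5000−4.0000)²) = 3.3541
L_2 = √((6.0000−3.0000)² + (0.0000−4.0000)²) = 5.0000
L_3 = √((3.0000−3.0000)² + (5.0000−4.0000)²) = 1.0000

(3.3541, 5.0000, 1.0000)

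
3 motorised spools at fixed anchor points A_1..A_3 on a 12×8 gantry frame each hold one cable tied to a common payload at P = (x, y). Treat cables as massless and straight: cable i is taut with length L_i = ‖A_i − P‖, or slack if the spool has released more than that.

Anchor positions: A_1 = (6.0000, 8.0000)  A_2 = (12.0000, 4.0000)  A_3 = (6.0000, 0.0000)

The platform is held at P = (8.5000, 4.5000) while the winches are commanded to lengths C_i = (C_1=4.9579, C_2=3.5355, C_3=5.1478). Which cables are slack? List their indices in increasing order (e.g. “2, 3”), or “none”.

1

cable 1: √((-2.5000)²+(3.5000)²)=4.3012, C_1=4.9579: slack
cable 2: √((3.5000)²+(-0.5000)²)=3.5355, C_2=3.5355: taut
cable 3: √((-2.5000)²+(-4.5000)²)=5.1478, C_3=5.1478: taut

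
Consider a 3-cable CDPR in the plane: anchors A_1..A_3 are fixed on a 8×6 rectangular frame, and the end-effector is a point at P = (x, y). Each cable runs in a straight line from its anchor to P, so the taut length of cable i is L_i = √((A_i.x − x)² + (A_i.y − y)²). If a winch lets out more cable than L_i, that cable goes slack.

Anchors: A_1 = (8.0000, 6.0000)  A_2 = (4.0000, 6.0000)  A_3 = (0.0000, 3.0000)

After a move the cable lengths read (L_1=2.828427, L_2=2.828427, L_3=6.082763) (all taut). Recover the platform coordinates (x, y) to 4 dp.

expand ‖A_i−P‖²=L_i² and subtract eq 1 (q_i ≔ ‖A_i‖²−L_i²)
q_1 = 64.0000+36.0000−8.0000 = 92.0000
eq1−eq2 → [8.0000  0.0000]·P = 48.0000
eq1−eq3 → [16.0000  6.0000]·P = 120.0000
2×2 solve → P = (6.0000, 4.0000)

(6.0000, 4.0000)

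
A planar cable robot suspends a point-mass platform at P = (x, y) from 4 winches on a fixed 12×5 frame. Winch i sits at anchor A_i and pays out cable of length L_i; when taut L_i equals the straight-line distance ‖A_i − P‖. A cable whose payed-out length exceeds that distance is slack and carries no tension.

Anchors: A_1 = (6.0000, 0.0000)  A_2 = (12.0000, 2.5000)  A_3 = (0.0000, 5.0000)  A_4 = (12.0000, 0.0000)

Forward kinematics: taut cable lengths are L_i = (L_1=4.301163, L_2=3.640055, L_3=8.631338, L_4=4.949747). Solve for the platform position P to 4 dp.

each cable: (A_i−P)·(A_i−P) = L_i²; let k_i = ‖A_i‖²−L_i²
k_1 = 36.0000+0.0000−18.5000 = 17.5000
row 1: -12.0000x − 5.0000y = -119.5000  (k_2=137.0000)
row 2: 12.0000x − 10.0000y = 67.0000  (k_3=-49.5000)
row 3: -12.0000x + 0.0000y = -102.0000  (k_4=119.5000)
Cramer on rows 1–2 → x = 8.5000, y = 3.5000
check cable 4: ‖A_4−P‖² = 24.5000 ≈ L_4² = 24.5000 ✓

(8.5000, 3.5000)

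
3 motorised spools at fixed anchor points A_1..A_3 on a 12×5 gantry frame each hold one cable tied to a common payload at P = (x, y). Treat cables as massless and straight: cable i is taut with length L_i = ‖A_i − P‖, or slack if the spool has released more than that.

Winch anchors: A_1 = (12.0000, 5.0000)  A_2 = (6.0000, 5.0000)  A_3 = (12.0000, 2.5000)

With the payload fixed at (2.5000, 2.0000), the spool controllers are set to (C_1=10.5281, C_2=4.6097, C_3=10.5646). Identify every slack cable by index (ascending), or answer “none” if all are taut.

1, 3

cable 1: √((9.5000)²+(3.0000)²)=9.9624, C_1=10.5281: slack
cable 2: √((3.5000)²+(3.0000)²)=4.6098, C_2=4.6097: taut
cable 3: √((9.5000)²+(0.5000)²)=9.5131, C_3=10.5646: slack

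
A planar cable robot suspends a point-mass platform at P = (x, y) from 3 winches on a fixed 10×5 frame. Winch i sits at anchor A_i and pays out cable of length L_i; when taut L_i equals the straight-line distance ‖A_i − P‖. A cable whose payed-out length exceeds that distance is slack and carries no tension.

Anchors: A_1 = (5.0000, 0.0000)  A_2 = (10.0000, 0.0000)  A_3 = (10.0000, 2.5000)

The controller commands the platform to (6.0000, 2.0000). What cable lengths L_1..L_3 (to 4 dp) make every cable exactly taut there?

(2.2361, 4.4721, 4.0311)

cable 1: Δx=-1.0000, Δy=-2.0000; L_1 = √(Δx²+Δy²) = 2.2361
cable 2: Δx=4.0000, Δy=-2.0000; L_2 = √(Δx²+Δy²) = 4.4721
cable 3: Δx=4.0000, Δy=0.5000; L_3 = √(Δx²+Δy²) = 4.0311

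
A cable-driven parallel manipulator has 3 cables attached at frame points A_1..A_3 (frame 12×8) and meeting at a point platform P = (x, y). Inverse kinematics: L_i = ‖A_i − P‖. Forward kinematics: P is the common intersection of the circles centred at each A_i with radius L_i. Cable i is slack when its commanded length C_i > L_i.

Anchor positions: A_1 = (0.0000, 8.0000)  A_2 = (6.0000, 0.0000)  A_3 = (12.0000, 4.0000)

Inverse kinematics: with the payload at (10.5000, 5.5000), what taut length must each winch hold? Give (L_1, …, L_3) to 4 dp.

(10.7935, 7.1063, 2.1213)

cable 1: Δx=-10.5000, Δy=2.5000; L_1 = √(Δx²+Δy²) = 10.7935
cable 2: Δx=-4.5000, Δy=-5.5000; L_2 = √(Δx²+Δy²) = 7.1063
cable 3: Δx=1.5000, Δy=-1.5000; L_3 = √(Δx²+Δy²) = 2.1213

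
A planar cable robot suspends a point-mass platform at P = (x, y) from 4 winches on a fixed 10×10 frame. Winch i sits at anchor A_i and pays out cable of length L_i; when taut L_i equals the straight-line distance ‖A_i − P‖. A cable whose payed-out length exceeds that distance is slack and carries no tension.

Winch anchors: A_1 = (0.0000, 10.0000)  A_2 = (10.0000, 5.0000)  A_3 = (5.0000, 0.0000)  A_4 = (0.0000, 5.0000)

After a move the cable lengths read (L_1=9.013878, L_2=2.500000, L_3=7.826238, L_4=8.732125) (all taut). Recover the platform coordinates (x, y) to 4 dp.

circle eqns → linear via eq_j − eq_1; set c_j = A_j·A_j − L_j²
c_1 = 0.0000+100.0000−81.2500 = 18.7500
-20.0000·x + 10.0000·y = c_1−c_2 = -100.0000
-10.0000·x + 20.0000·y = c_1−c_3 = 55.0000
0.0000·x + 10.0000·y = c_1−c_4 = 70.0000
solve first two rows → x=8.5000, y=7.0000
check cable 4: ‖A_4−P‖² = 76.2500 ≈ L_4² = 76.2500 ✓

(8.5000, 7.0000)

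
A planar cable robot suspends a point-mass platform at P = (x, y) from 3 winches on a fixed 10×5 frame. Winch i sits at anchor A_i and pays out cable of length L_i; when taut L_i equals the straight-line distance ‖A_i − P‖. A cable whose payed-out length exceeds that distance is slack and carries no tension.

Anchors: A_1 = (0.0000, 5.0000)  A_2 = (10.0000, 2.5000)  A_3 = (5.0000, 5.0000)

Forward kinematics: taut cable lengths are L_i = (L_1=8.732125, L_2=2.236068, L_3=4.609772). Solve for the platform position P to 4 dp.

each cable: (A_i−P)·(A_i−P) = L_i²; let q_i = ‖A_i‖²−L_i²
q_1 = 0.0000+25.0000−76.2500 = -51.2500
row 1: -20.0000x + 5.0000y = -152.5000  (q_2=101.2500)
row 2: -10.0000x + 0.0000y = -80.0000  (q_3=28.7500)
Cramer on rows 1–2 → x = 8.0000, y = 1.5000

(8.0000, 1.5000)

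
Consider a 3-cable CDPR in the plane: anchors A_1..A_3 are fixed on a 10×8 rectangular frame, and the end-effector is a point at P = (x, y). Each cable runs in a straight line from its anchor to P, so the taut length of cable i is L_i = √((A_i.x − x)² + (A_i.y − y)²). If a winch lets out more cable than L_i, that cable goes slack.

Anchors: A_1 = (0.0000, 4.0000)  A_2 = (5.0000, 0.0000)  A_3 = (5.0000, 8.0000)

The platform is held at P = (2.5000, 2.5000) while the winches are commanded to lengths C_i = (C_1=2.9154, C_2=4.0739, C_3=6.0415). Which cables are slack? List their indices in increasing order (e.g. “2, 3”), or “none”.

i=1: geometric 2.9155 vs commanded 2.9154 ⇒ taut
i=2: geometric 3.5355 vs commanded 4.0739 ⇒ slack
i=3: geometric 6.0415 vs commanded 6.0415 ⇒ taut

2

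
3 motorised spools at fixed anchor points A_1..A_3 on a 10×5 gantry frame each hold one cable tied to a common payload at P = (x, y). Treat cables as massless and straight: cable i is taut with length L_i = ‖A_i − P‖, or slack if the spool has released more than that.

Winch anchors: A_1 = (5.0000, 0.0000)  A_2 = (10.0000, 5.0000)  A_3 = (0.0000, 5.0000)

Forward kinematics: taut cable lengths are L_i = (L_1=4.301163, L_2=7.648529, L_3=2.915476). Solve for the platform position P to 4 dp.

circle eqns → linear via eq_j − eq_1; set k_j = A_j·A_j − L_j²
k_1 = 25.0000+0.0000−18.5000 = 6.5000
-10.0000·x − 10.0000·y = k_1−k_2 = -60.0000
10.0000·x − 10.0000·y = k_1−k_3 = -10.0000
solve first two rows → x=2.5000, y=3.5000

(2.5000, 3.5000)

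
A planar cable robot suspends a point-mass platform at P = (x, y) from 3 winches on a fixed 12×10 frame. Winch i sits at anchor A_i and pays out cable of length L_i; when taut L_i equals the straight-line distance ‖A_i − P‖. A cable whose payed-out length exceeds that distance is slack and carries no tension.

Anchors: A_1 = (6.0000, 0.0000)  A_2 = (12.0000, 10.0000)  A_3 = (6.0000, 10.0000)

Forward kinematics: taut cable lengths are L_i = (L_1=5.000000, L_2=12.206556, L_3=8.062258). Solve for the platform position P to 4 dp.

(2.0000, 3.0000)

circle eqns → linear via eq_j − eq_1; set k_j = A_j·A_j − L_j²
k_1 = 36.0000+0.0000−25.0000 = 11.0000
-12.0000·x − 20.0000·y = k_1−k_2 = -84.0000
0.0000·x − 20.0000·y = k_1−k_3 = -60.0000
solve first two rows → x=2.0000, y=3.0000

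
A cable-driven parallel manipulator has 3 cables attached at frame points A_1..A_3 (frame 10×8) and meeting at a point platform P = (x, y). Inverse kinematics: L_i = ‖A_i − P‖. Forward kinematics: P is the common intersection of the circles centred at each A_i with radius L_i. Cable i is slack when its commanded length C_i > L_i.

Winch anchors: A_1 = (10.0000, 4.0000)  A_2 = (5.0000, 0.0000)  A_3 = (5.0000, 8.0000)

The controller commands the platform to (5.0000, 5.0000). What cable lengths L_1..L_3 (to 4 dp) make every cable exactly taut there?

(5.0990, 5.0000, 3.0000)

L_1: Δ = A_1−P = (5.0000, -1.0000) → ‖Δ‖ = √26.0000 = 5.0990
L_2: Δ = A_2−P = (0.0000, -5.0000) → ‖Δ‖ = √25.0000 = 5.0000
L_3: Δ = A_3−P = (0.0000, 3.0000) → ‖Δ‖ = √9.0000 = 3.0000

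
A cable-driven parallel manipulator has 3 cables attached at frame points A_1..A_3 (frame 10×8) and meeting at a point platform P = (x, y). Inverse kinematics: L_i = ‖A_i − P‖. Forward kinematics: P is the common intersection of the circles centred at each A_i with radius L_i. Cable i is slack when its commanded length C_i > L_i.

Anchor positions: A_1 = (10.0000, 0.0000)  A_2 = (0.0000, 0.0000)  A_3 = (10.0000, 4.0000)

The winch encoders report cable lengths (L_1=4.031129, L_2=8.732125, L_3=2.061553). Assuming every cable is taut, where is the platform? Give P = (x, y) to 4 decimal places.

circle eqns → linear via eq_j − eq_1; set q_j = A_j·A_j − L_j²
q_1 = 100.0000+0.0000−16.2500 = 83.7500
20.0000·x + 0.0000·y = q_1−q_2 = 160.0000
0.0000·x − 8.0000·y = q_1−q_3 = -28.0000
solve first two rows → x=8.0000, y=3.5000

(8.0000, 3.5000)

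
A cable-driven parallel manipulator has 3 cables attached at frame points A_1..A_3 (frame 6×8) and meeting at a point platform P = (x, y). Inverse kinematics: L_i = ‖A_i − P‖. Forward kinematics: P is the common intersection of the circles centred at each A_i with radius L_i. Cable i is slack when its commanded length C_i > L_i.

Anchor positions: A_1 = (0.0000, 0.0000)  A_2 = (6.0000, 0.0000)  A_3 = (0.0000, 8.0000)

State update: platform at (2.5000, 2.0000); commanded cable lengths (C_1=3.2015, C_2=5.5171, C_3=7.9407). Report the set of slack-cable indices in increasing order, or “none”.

cable 1: L_1 = ‖A_1−P‖ = 3.2016;  C_1 = 3.2015 → taut
cable 2: L_2 = ‖A_2−P‖ = 4.0311;  C_2 = 5.5171 → slack
cable 3: L_3 = ‖A_3−P‖ = 6.5000;  C_3 = 7.9407 → slack

2, 3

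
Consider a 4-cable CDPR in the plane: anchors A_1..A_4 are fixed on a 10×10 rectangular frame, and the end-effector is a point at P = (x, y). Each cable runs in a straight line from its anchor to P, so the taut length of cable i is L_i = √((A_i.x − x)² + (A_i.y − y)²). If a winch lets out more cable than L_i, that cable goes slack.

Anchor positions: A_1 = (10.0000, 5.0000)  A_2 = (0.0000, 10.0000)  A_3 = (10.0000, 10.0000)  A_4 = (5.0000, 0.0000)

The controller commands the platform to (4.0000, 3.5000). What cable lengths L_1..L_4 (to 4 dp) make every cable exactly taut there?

L_1: Δ = A_1−P = (6.0000, 1.5000) → ‖Δ‖ = √38.2500 = 6.1847
L_2: Δ = A_2−P = (-4.0000, 6.5000) → ‖Δ‖ = √58.2500 = 7.6322
L_3: Δ = A_3−P = (6.0000, 6.5000) → ‖Δ‖ = √78.2500 = 8.8459
L_4: Δ = A_4−P = (1.0000, -3.5000) → ‖Δ‖ = √13.2500 = 3.6401

(6.1847, 7.6322, 8.8459, 3.6401)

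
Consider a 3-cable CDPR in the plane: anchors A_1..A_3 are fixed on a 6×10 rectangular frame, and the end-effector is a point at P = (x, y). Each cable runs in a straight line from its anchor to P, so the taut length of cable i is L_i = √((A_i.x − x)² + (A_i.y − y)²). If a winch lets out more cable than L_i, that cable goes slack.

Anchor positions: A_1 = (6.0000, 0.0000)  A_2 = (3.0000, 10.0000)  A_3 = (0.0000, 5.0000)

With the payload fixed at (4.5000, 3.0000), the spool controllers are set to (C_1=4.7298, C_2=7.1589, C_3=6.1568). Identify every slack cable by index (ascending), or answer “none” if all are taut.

cable 1: L_1 = ‖A_1−P‖ = 3.3541;  C_1 = 4.7298 → slack
cable 2: L_2 = ‖A_2−P‖ = 7.1589;  C_2 = 7.1589 → taut
cable 3: L_3 = ‖A_3−P‖ = 4.9244;  C_3 = 6.1568 → slack

1, 3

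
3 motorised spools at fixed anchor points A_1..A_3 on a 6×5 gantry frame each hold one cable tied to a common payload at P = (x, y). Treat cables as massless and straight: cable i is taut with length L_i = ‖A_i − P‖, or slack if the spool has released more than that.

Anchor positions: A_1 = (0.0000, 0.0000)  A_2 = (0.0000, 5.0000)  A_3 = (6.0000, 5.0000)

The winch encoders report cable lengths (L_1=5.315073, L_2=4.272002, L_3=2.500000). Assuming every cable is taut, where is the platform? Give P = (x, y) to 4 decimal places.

(4.0000, 3.5000)

expand ‖A_i−P‖²=L_i² and subtract eq 1 (q_i ≔ ‖A_i‖²−L_i²)
q_1 = 0.0000+0.0000−28.2500 = -28.2500
eq1−eq2 → [0.0000  -10.0000]·P = -35.0000
eq1−eq3 → [-12.0000  -10.0000]·P = -83.0000
2×2 solve → P = (4.0000, 3.5000)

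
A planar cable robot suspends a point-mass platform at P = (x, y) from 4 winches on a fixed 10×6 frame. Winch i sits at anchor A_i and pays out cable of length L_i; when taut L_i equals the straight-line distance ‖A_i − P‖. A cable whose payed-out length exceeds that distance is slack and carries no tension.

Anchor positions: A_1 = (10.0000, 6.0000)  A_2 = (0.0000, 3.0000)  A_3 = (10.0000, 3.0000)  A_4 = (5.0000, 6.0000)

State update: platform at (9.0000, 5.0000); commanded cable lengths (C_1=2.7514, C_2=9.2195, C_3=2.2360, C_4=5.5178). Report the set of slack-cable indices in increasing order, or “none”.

cable 1: √((1.0000)²+(1.0000)²)=1.4142, C_1=2.7514: slack
cable 2: √((-9.0000)²+(-2.0000)²)=9.2195, C_2=9.2195: taut
cable 3: √((1.0000)²+(-2.0000)²)=2.2361, C_3=2.2360: taut
cable 4: √((-4.0000)²+(1.0000)²)=4.1231, C_4=5.5178: slack

1, 4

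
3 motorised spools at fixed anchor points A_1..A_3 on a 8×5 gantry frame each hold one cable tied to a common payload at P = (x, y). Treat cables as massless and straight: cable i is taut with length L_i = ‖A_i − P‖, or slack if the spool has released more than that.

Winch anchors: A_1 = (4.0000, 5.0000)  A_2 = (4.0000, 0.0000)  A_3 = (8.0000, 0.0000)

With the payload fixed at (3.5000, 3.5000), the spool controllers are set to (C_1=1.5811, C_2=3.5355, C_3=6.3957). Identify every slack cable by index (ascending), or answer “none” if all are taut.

cable 1: √((0.5000)²+(1.5000)²)=1.5811, C_1=1.5811: taut
cable 2: √((0.5000)²+(-3.5000)²)=3.5355, C_2=3.5355: taut
cable 3: √((4.5000)²+(-3.5000)²)=5.7009, C_3=6.3957: slack

3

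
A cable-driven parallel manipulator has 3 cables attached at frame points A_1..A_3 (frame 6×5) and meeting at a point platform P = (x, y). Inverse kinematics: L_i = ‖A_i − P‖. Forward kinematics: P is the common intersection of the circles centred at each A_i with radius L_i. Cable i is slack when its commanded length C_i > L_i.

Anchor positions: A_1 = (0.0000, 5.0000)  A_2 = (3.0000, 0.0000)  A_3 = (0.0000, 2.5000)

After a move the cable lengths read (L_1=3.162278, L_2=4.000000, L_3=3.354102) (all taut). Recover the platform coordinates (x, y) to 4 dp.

circle eqns → linear via eq_j − eq_1; set k_j = A_j·A_j − L_j²
k_1 = 0.0000+25.0000−10.0000 = 15.0000
-6.0000·x + 10.0000·y = k_1−k_2 = 22.0000
0.0000·x + 5.0000·y = k_1−k_3 = 20.0000
solve first two rows → x=3.0000, y=4.0000

(3.0000, 4.0000)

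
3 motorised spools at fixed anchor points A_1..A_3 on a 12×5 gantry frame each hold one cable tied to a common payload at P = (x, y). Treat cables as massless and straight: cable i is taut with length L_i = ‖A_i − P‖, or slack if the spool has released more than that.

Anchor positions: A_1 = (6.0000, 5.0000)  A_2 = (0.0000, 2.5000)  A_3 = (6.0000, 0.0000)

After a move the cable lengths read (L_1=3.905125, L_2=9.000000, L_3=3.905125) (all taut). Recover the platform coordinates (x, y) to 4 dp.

expand ‖A_i−P‖²=L_i² and subtract eq 1 (q_i ≔ ‖A_i‖²−L_i²)
q_1 = 36.0000+25.0000−15.2500 = 45.7500
eq1−eq2 → [12.0000  5.0000]·P = 120.5000
eq1−eq3 → [0.0000  10.0000]·P = 25.0000
2×2 solve → P = (9.0000, 2.5000)

(9.0000, 2.5000)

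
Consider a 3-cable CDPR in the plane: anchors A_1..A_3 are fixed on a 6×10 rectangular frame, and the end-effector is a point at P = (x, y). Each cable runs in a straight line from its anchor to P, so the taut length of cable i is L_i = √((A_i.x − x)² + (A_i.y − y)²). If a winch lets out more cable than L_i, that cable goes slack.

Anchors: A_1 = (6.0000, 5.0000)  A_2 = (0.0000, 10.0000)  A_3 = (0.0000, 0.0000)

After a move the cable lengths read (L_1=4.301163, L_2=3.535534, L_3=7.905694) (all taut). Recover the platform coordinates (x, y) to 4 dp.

each cable: (A_i−P)·(A_i−P) = L_i²; let q_i = ‖A_i‖²−L_i²
q_1 = 36.0000+25.0000−18.5000 = 42.5000
row 1: 12.0000x − 10.0000y = -45.0000  (q_2=87.5000)
row 2: 12.0000x + 10.0000y = 105.0000  (q_3=-62.5000)
Cramer on rows 1–2 → x = 2.5000, y = 7.5000

(2.5000, 7.5000)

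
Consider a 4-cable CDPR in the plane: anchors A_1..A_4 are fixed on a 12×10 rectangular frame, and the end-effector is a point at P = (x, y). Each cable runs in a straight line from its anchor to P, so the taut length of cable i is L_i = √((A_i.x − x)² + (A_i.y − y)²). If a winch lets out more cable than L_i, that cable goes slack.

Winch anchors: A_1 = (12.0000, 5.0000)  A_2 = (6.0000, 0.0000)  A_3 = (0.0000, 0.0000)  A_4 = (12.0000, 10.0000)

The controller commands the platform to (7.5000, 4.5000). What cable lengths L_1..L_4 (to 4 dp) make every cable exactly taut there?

(4.5277, 4.7434, 8.7464, 7.1063)

L_1: Δ = A_1−P = (4.5000, 0.5000) → ‖Δ‖ = √20.5000 = 4.5277
L_2: Δ = A_2−P = (-1.5000, -4.5000) → ‖Δ‖ = √22.5000 = 4.7434
L_3: Δ = A_3−P = (-7.5000, -4.5000) → ‖Δ‖ = √76.5000 = 8.7464
L_4: Δ = A_4−P = (4.5000, 5.5000) → ‖Δ‖ = √50.5000 = 7.1063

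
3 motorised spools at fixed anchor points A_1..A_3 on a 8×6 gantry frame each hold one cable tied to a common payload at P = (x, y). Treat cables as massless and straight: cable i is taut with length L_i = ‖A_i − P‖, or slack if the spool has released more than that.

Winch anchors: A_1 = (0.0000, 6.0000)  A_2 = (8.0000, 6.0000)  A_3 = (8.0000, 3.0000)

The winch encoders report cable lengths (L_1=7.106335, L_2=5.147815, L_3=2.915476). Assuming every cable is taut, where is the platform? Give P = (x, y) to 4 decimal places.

expand ‖A_i−P‖²=L_i² and subtract eq 1 (c_i ≔ ‖A_i‖²−L_i²)
c_1 = 0.0000+36.0000−50.5000 = -14.5000
eq1−eq2 → [-16.0000  0.0000]·P = -88.0000
eq1−eq3 → [-16.0000  6.0000]·P = -79.0000
2×2 solve → P = (5.5000, 1.5000)

(5.5000, 1.5000)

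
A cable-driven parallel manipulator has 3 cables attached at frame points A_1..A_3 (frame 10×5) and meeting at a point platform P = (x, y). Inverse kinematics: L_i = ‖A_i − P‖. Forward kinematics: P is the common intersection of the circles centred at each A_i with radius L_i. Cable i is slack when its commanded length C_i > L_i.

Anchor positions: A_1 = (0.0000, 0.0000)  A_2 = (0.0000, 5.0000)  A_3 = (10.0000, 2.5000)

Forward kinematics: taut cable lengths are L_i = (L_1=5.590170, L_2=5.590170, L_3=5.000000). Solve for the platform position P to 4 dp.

(5.0000, 2.5000)

each cable: (A_i−P)·(A_i−P) = L_i²; let q_i = ‖A_i‖²−L_i²
q_1 = 0.0000+0.0000−31.2500 = -31.2500
row 1: 0.0000x − 10.0000y = -25.0000  (q_2=-6.2500)
row 2: -20.0000x − 5.0000y = -112.5000  (q_3=81.2500)
Cramer on rows 1–2 → x = 5.0000, y = 2.5000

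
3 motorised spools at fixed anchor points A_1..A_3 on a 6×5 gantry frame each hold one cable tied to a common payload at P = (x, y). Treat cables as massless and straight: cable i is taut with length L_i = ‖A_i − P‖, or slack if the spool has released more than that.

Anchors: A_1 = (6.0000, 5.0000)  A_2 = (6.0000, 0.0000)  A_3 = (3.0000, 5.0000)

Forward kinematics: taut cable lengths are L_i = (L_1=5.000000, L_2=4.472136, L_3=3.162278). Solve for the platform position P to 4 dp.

(2.0000, 2.0000)

expand ‖A_i−P‖²=L_i² and subtract eq 1 (c_i ≔ ‖A_i‖²−L_i²)
c_1 = 36.0000+25.0000−25.0000 = 36.0000
eq1−eq2 → [0.0000  10.0000]·P = 20.0000
eq1−eq3 → [6.0000  0.0000]·P = 12.0000
2×2 solve → P = (2.0000, 2.0000)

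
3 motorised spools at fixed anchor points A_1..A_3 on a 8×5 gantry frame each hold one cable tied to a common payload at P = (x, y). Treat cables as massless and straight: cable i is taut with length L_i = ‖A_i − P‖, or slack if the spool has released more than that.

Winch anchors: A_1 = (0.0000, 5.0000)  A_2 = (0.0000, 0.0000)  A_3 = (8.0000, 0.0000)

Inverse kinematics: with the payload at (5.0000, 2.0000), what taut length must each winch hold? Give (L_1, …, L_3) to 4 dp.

(5.8310, 5.3852, 3.6056)

cable 1: Δx=-5.0000, Δy=3.0000; L_1 = √(Δx²+Δy²) = 5.8310
cable 2: Δx=-5.0000, Δy=-2.0000; L_2 = √(Δx²+Δy²) = 5.3852
cable 3: Δx=3.0000, Δy=-2.0000; L_3 = √(Δx²+Δy²) = 3.6056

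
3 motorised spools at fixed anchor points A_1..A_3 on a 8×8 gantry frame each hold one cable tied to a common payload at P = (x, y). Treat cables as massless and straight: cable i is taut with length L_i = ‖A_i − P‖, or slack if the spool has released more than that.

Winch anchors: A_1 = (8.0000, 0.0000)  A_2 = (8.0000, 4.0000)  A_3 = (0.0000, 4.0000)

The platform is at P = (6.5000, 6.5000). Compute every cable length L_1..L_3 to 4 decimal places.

cable 1: Δx=1.5000, Δy=-6.5000; L_1 = √(Δx²+Δy²) = 6.6708
cable 2: Δx=1.5000, Δy=-2.5000; L_2 = √(Δx²+Δy²) = 2.9155
cable 3: Δx=-6.5000, Δy=-2.5000; L_3 = √(Δx²+Δy²) = 6.9642

(6.6708, 2.9155, 6.9642)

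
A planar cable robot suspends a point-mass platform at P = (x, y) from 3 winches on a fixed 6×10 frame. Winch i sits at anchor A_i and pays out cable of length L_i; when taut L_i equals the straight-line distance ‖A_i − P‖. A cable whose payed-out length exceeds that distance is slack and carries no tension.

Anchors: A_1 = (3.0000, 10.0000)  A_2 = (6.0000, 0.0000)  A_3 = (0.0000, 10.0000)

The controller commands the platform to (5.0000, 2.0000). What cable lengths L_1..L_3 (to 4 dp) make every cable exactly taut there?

(8.2462, 2.2361, 9.4340)

L_1: Δ = A_1−P = (-2.0000, 8.0000) → ‖Δ‖ = √68.0000 = 8.2462
L_2: Δ = A_2−P = (1.0000, -2.0000) → ‖Δ‖ = √5.0000 = 2.2361
L_3: Δ = A_3−P = (-5.0000, 8.0000) → ‖Δ‖ = √89.0000 = 9.4340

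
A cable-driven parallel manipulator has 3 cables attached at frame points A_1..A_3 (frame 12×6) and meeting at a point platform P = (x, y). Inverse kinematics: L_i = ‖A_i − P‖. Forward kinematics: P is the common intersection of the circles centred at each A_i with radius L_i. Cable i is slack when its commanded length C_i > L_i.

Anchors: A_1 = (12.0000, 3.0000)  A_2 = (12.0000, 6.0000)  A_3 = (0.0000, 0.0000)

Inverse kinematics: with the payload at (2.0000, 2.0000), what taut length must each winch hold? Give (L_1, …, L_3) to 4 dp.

(10.0499, 10.7703, 2.8284)

cable 1: Δx=10.0000, Δy=1.0000; L_1 = √(Δx²+Δy²) = 10.0499
cable 2: Δx=10.0000, Δy=4.0000; L_2 = √(Δx²+Δy²) = 10.7703
cable 3: Δx=-2.0000, Δy=-2.0000; L_3 = √(Δx²+Δy²) = 2.8284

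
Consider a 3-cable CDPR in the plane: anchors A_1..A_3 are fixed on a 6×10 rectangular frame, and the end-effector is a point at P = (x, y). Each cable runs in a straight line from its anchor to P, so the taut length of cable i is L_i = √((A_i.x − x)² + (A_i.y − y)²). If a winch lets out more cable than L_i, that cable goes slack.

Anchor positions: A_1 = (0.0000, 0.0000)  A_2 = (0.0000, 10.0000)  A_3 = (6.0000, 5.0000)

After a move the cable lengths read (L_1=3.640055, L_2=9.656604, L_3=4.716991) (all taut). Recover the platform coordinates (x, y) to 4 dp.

(3.5000, 1.0000)

expand ‖A_i−P‖²=L_i² and subtract eq 1 (q_i ≔ ‖A_i‖²−L_i²)
q_1 = 0.0000+0.0000−13.2500 = -13.2500
eq1−eq2 → [0.0000  -20.0000]·P = -20.0000
eq1−eq3 → [-12.0000  -10.0000]·P = -52.0000
2×2 solve → P = (3.5000, 1.0000)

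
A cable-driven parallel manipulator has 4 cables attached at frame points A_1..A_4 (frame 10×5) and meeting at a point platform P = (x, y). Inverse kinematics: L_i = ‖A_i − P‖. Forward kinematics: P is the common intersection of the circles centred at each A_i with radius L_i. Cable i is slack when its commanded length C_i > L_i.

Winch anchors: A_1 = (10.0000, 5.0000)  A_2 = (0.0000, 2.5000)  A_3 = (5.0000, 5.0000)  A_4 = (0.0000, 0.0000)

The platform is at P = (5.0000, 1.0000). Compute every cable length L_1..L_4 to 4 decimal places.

(6.4031, 5.2202, 4.0000, 5.0990)

L_1: Δ = A_1−P = (5.0000, 4.0000) → ‖Δ‖ = √41.0000 = 6.4031
L_2: Δ = A_2−P = (-5.0000, 1.5000) → ‖Δ‖ = √27.2500 = 5.2202
L_3: Δ = A_3−P = (0.0000, 4.0000) → ‖Δ‖ = √16.0000 = 4.0000
L_4: Δ = A_4−P = (-5.0000, -1.0000) → ‖Δ‖ = √26.0000 = 5.0990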